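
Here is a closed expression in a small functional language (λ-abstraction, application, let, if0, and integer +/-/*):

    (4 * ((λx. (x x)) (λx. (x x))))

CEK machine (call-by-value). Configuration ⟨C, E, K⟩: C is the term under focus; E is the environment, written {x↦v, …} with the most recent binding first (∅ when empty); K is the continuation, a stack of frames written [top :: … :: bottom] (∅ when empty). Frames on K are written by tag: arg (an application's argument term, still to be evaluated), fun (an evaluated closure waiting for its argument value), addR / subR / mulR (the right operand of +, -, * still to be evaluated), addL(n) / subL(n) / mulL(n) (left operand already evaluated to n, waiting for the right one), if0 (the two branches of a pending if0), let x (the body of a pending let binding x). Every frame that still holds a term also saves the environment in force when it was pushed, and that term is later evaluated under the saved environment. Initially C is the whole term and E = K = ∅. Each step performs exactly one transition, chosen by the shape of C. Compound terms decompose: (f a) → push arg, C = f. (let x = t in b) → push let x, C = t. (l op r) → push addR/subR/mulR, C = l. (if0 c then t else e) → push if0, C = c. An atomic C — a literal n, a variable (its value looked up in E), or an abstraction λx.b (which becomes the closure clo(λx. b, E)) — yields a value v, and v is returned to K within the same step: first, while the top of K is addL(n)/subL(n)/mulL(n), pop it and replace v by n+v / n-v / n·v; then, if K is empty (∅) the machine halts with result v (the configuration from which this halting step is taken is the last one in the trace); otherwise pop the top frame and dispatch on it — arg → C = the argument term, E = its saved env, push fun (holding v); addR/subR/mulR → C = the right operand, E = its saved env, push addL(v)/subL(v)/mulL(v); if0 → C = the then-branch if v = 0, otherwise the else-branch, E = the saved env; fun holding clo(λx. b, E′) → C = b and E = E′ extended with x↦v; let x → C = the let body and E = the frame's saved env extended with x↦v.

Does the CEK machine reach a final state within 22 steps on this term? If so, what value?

0. [C=(4 * ((λx. (x x)) (λx. (x x)))) | E=∅ | K=∅]
1. [C=4 | E=∅ | K=[mulR]]
2. [C=((λx. (x x)) (λx. (x x))) | E=∅ | K=[mulL(4)]]
3. [C=(λx. (x x)) | E=∅ | K=[arg :: mulL(4)]]
4. [C=(λx. (x x)) | E=∅ | K=[fun :: mulL(4)]]
5. [C=(x x) | E={x↦clo(λx. (x x), ∅)} | K=[mulL(4)]]
6. [C=x | E={x↦clo(λx. (x x), ∅)} | K=[arg :: mulL(4)]]
7. [C=x | E={x↦clo(λx. (x x), ∅)} | K=[fun :: mulL(4)]]
… configuration repeats with period 3 (steps 5–7 recur indefinitely) …

Answer: DIVERGES (no final state within 22 steps)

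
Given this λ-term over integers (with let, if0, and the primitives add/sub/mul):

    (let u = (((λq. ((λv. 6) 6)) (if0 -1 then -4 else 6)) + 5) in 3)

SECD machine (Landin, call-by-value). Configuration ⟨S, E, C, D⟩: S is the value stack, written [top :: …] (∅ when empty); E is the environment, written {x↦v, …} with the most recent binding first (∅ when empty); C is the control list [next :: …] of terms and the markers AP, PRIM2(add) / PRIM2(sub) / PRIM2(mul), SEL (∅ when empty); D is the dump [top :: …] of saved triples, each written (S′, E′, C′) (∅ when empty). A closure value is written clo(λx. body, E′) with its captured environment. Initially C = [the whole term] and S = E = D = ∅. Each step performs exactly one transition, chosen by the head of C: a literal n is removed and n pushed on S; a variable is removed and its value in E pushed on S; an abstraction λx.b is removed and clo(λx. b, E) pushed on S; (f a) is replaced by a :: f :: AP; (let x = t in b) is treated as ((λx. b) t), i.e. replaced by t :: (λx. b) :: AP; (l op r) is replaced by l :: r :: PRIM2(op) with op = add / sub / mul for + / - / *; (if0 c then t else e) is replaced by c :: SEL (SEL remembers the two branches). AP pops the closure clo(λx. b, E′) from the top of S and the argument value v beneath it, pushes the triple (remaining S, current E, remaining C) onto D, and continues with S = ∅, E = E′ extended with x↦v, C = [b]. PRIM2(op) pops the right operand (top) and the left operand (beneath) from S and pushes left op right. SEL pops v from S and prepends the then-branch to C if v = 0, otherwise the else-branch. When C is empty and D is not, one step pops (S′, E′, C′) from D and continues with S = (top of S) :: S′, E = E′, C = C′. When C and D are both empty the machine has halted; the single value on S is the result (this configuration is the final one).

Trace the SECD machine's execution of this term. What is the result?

[0] <S=∅, E=∅, C=[(let u = (((λq. ((λv. 6) 6)) (if0 -1 then -4 else 6)) + 5) in 3)], D=∅>
[1] <S=∅, E=∅, C=[(((λq. ((λv. 6) 6)) (if0 -1 then -4 else 6)) + 5) :: (λu. 3) :: AP], D=∅>
[2] <S=∅, E=∅, C=[((λq. ((λv. 6) 6)) (if0 -1 then -4 else 6)) :: 5 :: PRIM2(add) :: (λu. 3) :: AP], D=∅>
[3] <S=∅, E=∅, C=[(if0 -1 then -4 else 6) :: (λq. ((λv. 6) 6)) :: AP :: 5 :: PRIM2(add) :: (λu. 3) :: AP], D=∅>
[4] <S=∅, E=∅, C=[-1 :: SEL :: (λq. ((λv. 6) 6)) :: AP :: 5 :: PRIM2(add) :: (λu. 3) :: AP], D=∅>
[5] <S=[-1], E=∅, C=[SEL :: (λq. ((λv. 6) 6)) :: AP :: 5 :: PRIM2(add) :: (λu. 3) :: AP], D=∅>
[6] <S=∅, E=∅, C=[6 :: (λq. ((λv. 6) 6)) :: AP :: 5 :: PRIM2(add) :: (λu. 3) :: AP], D=∅>
[7] <S=[6], E=∅, C=[(λq. ((λv. 6) 6)) :: AP :: 5 :: PRIM2(add) :: (λu. 3) :: AP], D=∅>
[8] <S=[clo(λq. ((λv. 6) 6), ∅) :: 6], E=∅, C=[AP :: 5 :: PRIM2(add) :: (λu. 3) :: AP], D=∅>
[9] <S=∅, E={q↦6}, C=[((λv. 6) 6)], D=[(∅, ∅, [5 :: PRIM2(add) :: (λu. 3) :: AP])]>
[10] <S=∅, E={q↦6}, C=[6 :: (λv. 6) :: AP], D=[(∅, ∅, [5 :: PRIM2(add) :: (λu. 3) :: AP])]>
[11] <S=[6], E={q↦6}, C=[(λv. 6) :: AP], D=[(∅, ∅, [5 :: PRIM2(add) :: (λu. 3) :: AP])]>
[12] <S=[clo(λv. 6, {q↦6}) :: 6], E={q↦6}, C=[AP], D=[(∅, ∅, [5 :: PRIM2(add) :: (λu. 3) :: AP])]>
[13] <S=∅, E={v↦6, q↦6}, C=[6], D=[(∅, {q↦6}, ∅) :: (∅, ∅, [5 :: PRIM2(add) :: (λu. 3) :: AP])]>
[14] <S=[6], E={v↦6, q↦6}, C=∅, D=[(∅, {q↦6}, ∅) :: (∅, ∅, [5 :: PRIM2(add) :: (λu. 3) :: AP])]>
[15] <S=[6], E={q↦6}, C=∅, D=[(∅, ∅, [5 :: PRIM2(add) :: (λu. 3) :: AP])]>
[16] <S=[6], E=∅, C=[5 :: PRIM2(add) :: (λu. 3) :: AP], D=∅>
[17] <S=[5 :: 6], E=∅, C=[PRIM2(add) :: (λu. 3) :: AP], D=∅>
[18] <S=[11], E=∅, C=[(λu. 3) :: AP], D=∅>
[19] <S=[clo(λu. 3, ∅) :: 11], E=∅, C=[AP], D=∅>
[20] <S=∅, E={u↦11}, C=[3], D=[(∅, ∅, ∅)]>
[21] <S=[3], E={u↦11}, C=∅, D=[(∅, ∅, ∅)]>
[22] <S=[3], E=∅, C=∅, D=∅>
→ final value 3

Answer: 3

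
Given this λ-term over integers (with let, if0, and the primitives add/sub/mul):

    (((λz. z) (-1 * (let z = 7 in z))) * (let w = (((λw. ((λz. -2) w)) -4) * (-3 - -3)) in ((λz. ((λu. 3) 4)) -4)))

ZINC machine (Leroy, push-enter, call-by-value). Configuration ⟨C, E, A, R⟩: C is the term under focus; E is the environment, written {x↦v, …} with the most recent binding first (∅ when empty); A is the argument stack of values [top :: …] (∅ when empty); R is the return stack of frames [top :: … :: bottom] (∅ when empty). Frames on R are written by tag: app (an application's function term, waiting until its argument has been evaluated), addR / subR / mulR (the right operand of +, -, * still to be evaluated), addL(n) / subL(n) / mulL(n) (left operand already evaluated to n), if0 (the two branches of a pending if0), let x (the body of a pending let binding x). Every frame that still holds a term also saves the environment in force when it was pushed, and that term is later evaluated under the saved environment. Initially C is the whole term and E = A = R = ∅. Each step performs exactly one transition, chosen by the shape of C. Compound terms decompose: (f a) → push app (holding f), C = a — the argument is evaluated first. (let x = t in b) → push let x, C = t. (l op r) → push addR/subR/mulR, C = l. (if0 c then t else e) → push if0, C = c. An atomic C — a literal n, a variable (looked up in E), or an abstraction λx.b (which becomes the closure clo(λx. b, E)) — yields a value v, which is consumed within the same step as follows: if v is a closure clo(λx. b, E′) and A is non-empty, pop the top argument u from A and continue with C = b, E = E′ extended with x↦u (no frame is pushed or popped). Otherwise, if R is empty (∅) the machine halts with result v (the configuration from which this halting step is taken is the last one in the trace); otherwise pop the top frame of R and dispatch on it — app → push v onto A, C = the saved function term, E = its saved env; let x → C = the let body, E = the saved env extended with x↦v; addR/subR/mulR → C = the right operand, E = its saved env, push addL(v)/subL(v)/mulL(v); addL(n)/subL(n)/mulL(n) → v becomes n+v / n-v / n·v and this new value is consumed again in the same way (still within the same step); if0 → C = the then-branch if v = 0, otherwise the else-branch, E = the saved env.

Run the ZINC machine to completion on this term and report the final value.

t=0: ⟨C=(((λz. z) (-1 * (let z = 7 in z))) * (let w = (((λw. ((λz. -2) w)) -4) * (-3 - -3)) in ((λz. ((λu. 3) 4)) -4))); E=∅; A=∅; R=∅⟩
t=1: ⟨C=((λz. z) (-1 * (let z = 7 in z))); E=∅; A=∅; R=[mulR]⟩
t=2: ⟨C=(-1 * (let z = 7 in z)); E=∅; A=∅; R=[app :: mulR]⟩
t=3: ⟨C=-1; E=∅; A=∅; R=[mulR :: app :: mulR]⟩
t=4: ⟨C=(let z = 7 in z); E=∅; A=∅; R=[mulL(-1) :: app :: mulR]⟩
t=5: ⟨C=7; E=∅; A=∅; R=[let z :: mulL(-1) :: app :: mulR]⟩
t=6: ⟨C=z; E={z↦7}; A=∅; R=[mulL(-1) :: app :: mulR]⟩
t=7: ⟨C=(λz. z); E=∅; A=[-7]; R=[mulR]⟩
t=8: ⟨C=z; E={z↦-7}; A=∅; R=[mulR]⟩
t=9: ⟨C=(let w = (((λw. ((λz. -2) w)) -4) * (-3 - -3)) in ((λz. ((λu. 3) 4)) -4)); E=∅; A=∅; R=[mulL(-7)]⟩
t=10: ⟨C=(((λw. ((λz. -2) w)) -4) * (-3 - -3)); E=∅; A=∅; R=[let w :: mulL(-7)]⟩
t=11: ⟨C=((λw. ((λz. -2) w)) -4); E=∅; A=∅; R=[mulR :: let w :: mulL(-7)]⟩
t=12: ⟨C=-4; E=∅; A=∅; R=[app :: mulR :: let w :: mulL(-7)]⟩
t=13: ⟨C=(λw. ((λz. -2) w)); E=∅; A=[-4]; R=[mulR :: let w :: mulL(-7)]⟩
t=14: ⟨C=((λz. -2) w); E={w↦-4}; A=∅; R=[mulR :: let w :: mulL(-7)]⟩
t=15: ⟨C=w; E={w↦-4}; A=∅; R=[app :: mulR :: let w :: mulL(-7)]⟩
t=16: ⟨C=(λz. -2); E={w↦-4}; A=[-4]; R=[mulR :: let w :: mulL(-7)]⟩
t=17: ⟨C=-2; E={z↦-4, w↦-4}; A=∅; R=[mulR :: let w :: mulL(-7)]⟩
t=18: ⟨C=(-3 - -3); E=∅; A=∅; R=[mulL(-2) :: let w :: mulL(-7)]⟩
t=19: ⟨C=-3; E=∅; A=∅; R=[subR :: mulL(-2) :: let w :: mulL(-7)]⟩
t=20: ⟨C=-3; E=∅; A=∅; R=[subL(-3) :: mulL(-2) :: let w :: mulL(-7)]⟩
t=21: ⟨C=((λz. ((λu. 3) 4)) -4); E={w↦0}; A=∅; R=[mulL(-7)]⟩
t=22: ⟨C=-4; E={w↦0}; A=∅; R=[app :: mulL(-7)]⟩
t=23: ⟨C=(λz. ((λu. 3) 4)); E={w↦0}; A=[-4]; R=[mulL(-7)]⟩
t=24: ⟨C=((λu. 3) 4); E={z↦-4, w↦0}; A=∅; R=[mulL(-7)]⟩
t=25: ⟨C=4; E={z↦-4, w↦0}; A=∅; R=[app :: mulL(-7)]⟩
t=26: ⟨C=(λu. 3); E={z↦-4, w↦0}; A=[4]; R=[mulL(-7)]⟩
t=27: ⟨C=3; E={u↦4, z↦-4, w↦0}; A=∅; R=[mulL(-7)]⟩
→ final value -21

Answer: -21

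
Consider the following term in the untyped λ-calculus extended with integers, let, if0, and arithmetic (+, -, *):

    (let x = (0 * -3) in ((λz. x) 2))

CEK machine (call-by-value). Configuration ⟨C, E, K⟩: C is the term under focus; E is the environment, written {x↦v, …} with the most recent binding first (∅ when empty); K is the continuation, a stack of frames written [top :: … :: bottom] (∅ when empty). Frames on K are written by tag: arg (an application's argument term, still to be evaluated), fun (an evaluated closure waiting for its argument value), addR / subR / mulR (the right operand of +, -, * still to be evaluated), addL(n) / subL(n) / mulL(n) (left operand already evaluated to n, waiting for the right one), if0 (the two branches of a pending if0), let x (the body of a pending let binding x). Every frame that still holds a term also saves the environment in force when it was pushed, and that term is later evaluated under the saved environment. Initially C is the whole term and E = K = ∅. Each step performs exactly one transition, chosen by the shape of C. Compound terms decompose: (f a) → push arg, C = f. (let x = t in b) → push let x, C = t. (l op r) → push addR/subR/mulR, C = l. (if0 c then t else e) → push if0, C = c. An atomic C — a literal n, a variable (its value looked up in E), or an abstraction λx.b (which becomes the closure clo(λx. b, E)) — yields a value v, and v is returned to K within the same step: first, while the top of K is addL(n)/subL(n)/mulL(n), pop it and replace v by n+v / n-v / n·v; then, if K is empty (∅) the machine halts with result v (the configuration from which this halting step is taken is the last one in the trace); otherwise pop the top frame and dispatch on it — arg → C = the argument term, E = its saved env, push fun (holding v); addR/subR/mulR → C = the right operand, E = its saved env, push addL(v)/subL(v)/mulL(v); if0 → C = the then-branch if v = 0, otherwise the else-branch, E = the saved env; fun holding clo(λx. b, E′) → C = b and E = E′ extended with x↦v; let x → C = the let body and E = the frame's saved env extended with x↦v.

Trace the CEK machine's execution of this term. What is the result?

t=0: [C=(let x = (0 * -3) in ((λz. x) 2)) | E=∅ | K=∅]
t=1: [C=(0 * -3) | E=∅ | K=[let x]]
t=2: [C=0 | E=∅ | K=[mulR :: let x]]
t=3: [C=-3 | E=∅ | K=[mulL(0) :: let x]]
t=4: [C=((λz. x) 2) | E={x↦0} | K=∅]
t=5: [C=(λz. x) | E={x↦0} | K=[arg]]
t=6: [C=2 | E={x↦0} | K=[fun]]
t=7: [C=x | E={z↦2, x↦0} | K=∅]
→ final value 0

Answer: 0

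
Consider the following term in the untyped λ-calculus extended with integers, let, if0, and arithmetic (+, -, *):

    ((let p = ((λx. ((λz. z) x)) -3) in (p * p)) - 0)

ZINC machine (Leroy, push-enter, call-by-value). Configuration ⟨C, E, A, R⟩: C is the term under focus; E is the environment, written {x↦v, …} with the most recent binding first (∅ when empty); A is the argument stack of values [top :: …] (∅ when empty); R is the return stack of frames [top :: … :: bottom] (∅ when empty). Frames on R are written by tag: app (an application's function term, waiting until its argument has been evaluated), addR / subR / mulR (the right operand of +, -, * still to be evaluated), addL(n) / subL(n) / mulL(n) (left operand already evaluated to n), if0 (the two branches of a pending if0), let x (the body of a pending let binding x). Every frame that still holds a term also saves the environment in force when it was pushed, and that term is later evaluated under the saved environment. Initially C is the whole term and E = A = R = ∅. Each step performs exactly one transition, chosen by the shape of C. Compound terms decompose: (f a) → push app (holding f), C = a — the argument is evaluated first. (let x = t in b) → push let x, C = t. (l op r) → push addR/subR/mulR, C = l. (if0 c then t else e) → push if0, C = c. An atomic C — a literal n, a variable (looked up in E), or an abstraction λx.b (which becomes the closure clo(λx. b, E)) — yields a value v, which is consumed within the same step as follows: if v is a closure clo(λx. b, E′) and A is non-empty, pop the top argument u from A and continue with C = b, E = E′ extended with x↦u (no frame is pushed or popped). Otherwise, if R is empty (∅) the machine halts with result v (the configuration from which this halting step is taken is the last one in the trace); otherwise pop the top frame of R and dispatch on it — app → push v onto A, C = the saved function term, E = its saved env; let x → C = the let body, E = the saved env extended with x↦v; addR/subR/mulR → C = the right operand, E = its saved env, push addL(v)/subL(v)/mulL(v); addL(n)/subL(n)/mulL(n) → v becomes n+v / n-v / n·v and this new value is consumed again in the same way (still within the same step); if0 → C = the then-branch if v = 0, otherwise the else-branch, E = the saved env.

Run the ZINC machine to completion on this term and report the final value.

step 0: ⟨C=((let p = ((λx. ((λz. z) x)) -3) in (p * p)) - 0); E=∅; A=∅; R=∅⟩
step 1: ⟨C=(let p = ((λx. ((λz. z) x)) -3) in (p * p)); E=∅; A=∅; R=[subR]⟩
step 2: ⟨C=((λx. ((λz. z) x)) -3); E=∅; A=∅; R=[let p :: subR]⟩
step 3: ⟨C=-3; E=∅; A=∅; R=[app :: let p :: subR]⟩
step 4: ⟨C=(λx. ((λz. z) x)); E=∅; A=[-3]; R=[let p :: subR]⟩
step 5: ⟨C=((λz. z) x); E={x↦-3}; A=∅; R=[let p :: subR]⟩
step 6: ⟨C=x; E={x↦-3}; A=∅; R=[app :: let p :: subR]⟩
step 7: ⟨C=(λz. z); E={x↦-3}; A=[-3]; R=[let p :: subR]⟩
step 8: ⟨C=z; E={z↦-3, x↦-3}; A=∅; R=[let p :: subR]⟩
step 9: ⟨C=(p * p); E={p↦-3}; A=∅; R=[subR]⟩
step 10: ⟨C=p; E={p↦-3}; A=∅; R=[mulR :: subR]⟩
step 11: ⟨C=p; E={p↦-3}; A=∅; R=[mulL(-3) :: subR]⟩
step 12: ⟨C=0; E=∅; A=∅; R=[subL(9)]⟩
→ final value 9

Answer: 9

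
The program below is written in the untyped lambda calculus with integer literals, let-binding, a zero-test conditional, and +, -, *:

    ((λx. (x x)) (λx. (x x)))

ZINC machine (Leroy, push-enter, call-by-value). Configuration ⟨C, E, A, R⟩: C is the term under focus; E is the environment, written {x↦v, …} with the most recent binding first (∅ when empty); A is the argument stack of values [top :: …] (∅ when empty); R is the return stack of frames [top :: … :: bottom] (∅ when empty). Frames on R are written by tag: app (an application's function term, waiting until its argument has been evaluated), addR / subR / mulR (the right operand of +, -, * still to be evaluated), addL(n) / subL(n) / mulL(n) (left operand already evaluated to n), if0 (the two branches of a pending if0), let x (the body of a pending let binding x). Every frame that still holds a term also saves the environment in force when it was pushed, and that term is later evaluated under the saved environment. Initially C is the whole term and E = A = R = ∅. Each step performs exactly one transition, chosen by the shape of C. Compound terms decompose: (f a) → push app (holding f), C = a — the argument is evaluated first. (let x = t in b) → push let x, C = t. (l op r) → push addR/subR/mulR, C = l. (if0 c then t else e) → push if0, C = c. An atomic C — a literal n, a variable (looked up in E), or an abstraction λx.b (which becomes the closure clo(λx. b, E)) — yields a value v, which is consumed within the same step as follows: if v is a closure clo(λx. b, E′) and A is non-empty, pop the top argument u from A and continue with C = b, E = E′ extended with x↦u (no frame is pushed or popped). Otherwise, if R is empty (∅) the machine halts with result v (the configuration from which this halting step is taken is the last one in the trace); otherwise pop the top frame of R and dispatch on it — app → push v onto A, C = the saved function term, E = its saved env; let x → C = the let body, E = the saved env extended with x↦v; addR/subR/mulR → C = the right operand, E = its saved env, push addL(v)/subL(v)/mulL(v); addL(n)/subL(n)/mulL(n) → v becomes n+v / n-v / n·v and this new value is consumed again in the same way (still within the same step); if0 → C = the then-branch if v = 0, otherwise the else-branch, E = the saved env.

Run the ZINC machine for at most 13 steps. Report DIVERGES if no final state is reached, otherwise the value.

Answer: DIVERGES (no final state within 13 steps)

Derivation:
[0] [C=((λx. (x x)) (λx. (x x))) | E=∅ | A=∅ | R=∅]
[1] [C=(λx. (x x)) | E=∅ | A=∅ | R=[app]]
[2] [C=(λx. (x x)) | E=∅ | A=[clo(λx. (x x), ∅)] | R=∅]
[3] [C=(x x) | E={x↦clo(λx. (x x), ∅)} | A=∅ | R=∅]
[4] [C=x | E={x↦clo(λx. (x x), ∅)} | A=∅ | R=[app]]
[5] [C=x | E={x↦clo(λx. (x x), ∅)} | A=[clo(λx. (x x), ∅)] | R=∅]
… configuration repeats with period 3 (steps 3–5 recur indefinitely) …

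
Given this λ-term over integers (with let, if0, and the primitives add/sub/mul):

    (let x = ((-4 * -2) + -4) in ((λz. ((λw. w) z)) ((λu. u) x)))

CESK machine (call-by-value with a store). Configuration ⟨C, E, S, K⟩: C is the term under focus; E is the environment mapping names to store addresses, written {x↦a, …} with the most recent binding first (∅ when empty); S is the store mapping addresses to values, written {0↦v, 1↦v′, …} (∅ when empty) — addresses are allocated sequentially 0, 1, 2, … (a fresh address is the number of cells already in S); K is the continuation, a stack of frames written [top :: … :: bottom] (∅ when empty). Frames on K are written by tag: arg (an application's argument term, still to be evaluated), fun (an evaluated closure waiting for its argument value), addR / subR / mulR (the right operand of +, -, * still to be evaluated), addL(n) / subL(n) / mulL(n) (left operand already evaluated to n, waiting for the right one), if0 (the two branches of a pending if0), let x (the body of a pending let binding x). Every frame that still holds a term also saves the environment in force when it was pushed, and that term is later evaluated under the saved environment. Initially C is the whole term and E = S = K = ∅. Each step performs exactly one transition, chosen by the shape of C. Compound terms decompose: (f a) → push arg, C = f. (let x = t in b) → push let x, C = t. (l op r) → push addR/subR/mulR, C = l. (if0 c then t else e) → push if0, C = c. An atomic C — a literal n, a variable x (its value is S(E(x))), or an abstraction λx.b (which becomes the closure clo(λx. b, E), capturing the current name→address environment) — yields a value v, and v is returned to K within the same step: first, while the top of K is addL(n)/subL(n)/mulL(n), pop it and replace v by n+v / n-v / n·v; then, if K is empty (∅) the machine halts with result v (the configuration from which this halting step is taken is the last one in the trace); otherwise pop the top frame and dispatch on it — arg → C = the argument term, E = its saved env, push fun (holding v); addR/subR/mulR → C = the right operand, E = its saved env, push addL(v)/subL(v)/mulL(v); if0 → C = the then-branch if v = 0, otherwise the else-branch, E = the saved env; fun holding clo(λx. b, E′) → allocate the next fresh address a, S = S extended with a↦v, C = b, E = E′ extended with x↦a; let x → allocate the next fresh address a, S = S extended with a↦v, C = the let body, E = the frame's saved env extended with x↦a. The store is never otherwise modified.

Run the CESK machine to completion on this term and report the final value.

[0] [C=(let x = ((-4 * -2) + -4) in ((λz. ((λw. w) z)) ((λu. u) x))) | E=∅ | S=∅ | K=∅]
[1] [C=((-4 * -2) + -4) | E=∅ | S=∅ | K=[let x]]
[2] [C=(-4 * -2) | E=∅ | S=∅ | K=[addR :: let x]]
[3] [C=-4 | E=∅ | S=∅ | K=[mulR :: addR :: let x]]
[4] [C=-2 | E=∅ | S=∅ | K=[mulL(-4) :: addR :: let x]]
[5] [C=-4 | E=∅ | S=∅ | K=[addL(8) :: let x]]
[6] [C=((λz. ((λw. w) z)) ((λu. u) x)) | E={x↦0} | S={0↦4} | K=∅]
[7] [C=(λz. ((λw. w) z)) | E={x↦0} | S={0↦4} | K=[arg]]
[8] [C=((λu. u) x) | E={x↦0} | S={0↦4} | K=[fun]]
[9] [C=(λu. u) | E={x↦0} | S={0↦4} | K=[arg :: fun]]
[10] [C=x | E={x↦0} | S={0↦4} | K=[fun :: fun]]
[11] [C=u | E={u↦1, x↦0} | S={0↦4, 1↦4} | K=[fun]]
[12] [C=((λw. w) z) | E={z↦2, x↦0} | S={0↦4, 1↦4, 2↦4} | K=∅]
[13] [C=(λw. w) | E={z↦2, x↦0} | S={0↦4, 1↦4, 2↦4} | K=[arg]]
[14] [C=z | E={z↦2, x↦0} | S={0↦4, 1↦4, 2↦4} | K=[fun]]
[15] [C=w | E={w↦3, z↦2, x↦0} | S={0↦4, 1↦4, 2↦4, 3↦4} | K=∅]
→ final value 4

Answer: 4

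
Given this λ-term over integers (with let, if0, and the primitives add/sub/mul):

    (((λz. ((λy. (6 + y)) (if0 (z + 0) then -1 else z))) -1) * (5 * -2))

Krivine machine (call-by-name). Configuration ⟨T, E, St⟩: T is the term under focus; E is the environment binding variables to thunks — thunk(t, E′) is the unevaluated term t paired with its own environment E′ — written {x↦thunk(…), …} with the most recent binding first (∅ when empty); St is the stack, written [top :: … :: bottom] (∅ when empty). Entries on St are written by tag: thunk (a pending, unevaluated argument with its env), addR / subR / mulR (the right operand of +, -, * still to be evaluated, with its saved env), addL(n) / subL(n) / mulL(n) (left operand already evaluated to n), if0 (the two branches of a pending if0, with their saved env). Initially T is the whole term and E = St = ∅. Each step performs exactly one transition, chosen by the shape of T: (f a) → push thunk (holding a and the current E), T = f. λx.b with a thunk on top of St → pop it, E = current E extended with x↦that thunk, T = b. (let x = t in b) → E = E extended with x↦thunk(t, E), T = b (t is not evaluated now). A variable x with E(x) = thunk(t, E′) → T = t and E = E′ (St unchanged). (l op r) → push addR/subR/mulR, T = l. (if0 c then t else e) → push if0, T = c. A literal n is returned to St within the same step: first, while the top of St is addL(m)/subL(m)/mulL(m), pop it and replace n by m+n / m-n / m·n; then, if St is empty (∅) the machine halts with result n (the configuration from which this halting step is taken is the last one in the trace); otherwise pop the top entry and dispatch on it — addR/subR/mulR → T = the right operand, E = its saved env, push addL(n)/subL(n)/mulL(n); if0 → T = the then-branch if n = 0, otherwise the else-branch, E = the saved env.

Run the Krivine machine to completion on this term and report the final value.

Answer: -50

Derivation:
[0] <T=(((λz. ((λy. (6 + y)) (if0 (z + 0) then -1 else z))) -1) * (5 * -2)), E=∅, St=∅>
[1] <T=((λz. ((λy. (6 + y)) (if0 (z + 0) then -1 else z))) -1), E=∅, St=[mulR]>
[2] <T=(λz. ((λy. (6 + y)) (if0 (z + 0) then -1 else z))), E=∅, St=[thunk :: mulR]>
[3] <T=((λy. (6 + y)) (if0 (z + 0) then -1 else z)), E={z↦thunk(-1, ∅)}, St=[mulR]>
[4] <T=(λy. (6 + y)), E={z↦thunk(-1, ∅)}, St=[thunk :: mulR]>
[5] <T=(6 + y), E={y↦thunk((if0 (z + 0) then -1 else z), {z↦thunk(-1, ∅)}), z↦thunk(-1, ∅)}, St=[mulR]>
[6] <T=6, E={y↦thunk((if0 (z + 0) then -1 else z), {z↦thunk(-1, ∅)}), z↦thunk(-1, ∅)}, St=[addR :: mulR]>
[7] <T=y, E={y↦thunk((if0 (z + 0) then -1 else z), {z↦thunk(-1, ∅)}), z↦thunk(-1, ∅)}, St=[addL(6) :: mulR]>
[8] <T=(if0 (z + 0) then -1 else z), E={z↦thunk(-1, ∅)}, St=[addL(6) :: mulR]>
[9] <T=(z + 0), E={z↦thunk(-1, ∅)}, St=[if0 :: addL(6) :: mulR]>
[10] <T=z, E={z↦thunk(-1, ∅)}, St=[addR :: if0 :: addL(6) :: mulR]>
[11] <T=-1, E=∅, St=[addR :: if0 :: addL(6) :: mulR]>
[12] <T=0, E={z↦thunk(-1, ∅)}, St=[addL(-1) :: if0 :: addL(6) :: mulR]>
[13] <T=z, E={z↦thunk(-1, ∅)}, St=[addL(6) :: mulR]>
[14] <T=-1, E=∅, St=[addL(6) :: mulR]>
[15] <T=(5 * -2), E=∅, St=[mulL(5)]>
[16] <T=5, E=∅, St=[mulR :: mulL(5)]>
[17] <T=-2, E=∅, St=[mulL(5) :: mulL(5)]>
→ final value -50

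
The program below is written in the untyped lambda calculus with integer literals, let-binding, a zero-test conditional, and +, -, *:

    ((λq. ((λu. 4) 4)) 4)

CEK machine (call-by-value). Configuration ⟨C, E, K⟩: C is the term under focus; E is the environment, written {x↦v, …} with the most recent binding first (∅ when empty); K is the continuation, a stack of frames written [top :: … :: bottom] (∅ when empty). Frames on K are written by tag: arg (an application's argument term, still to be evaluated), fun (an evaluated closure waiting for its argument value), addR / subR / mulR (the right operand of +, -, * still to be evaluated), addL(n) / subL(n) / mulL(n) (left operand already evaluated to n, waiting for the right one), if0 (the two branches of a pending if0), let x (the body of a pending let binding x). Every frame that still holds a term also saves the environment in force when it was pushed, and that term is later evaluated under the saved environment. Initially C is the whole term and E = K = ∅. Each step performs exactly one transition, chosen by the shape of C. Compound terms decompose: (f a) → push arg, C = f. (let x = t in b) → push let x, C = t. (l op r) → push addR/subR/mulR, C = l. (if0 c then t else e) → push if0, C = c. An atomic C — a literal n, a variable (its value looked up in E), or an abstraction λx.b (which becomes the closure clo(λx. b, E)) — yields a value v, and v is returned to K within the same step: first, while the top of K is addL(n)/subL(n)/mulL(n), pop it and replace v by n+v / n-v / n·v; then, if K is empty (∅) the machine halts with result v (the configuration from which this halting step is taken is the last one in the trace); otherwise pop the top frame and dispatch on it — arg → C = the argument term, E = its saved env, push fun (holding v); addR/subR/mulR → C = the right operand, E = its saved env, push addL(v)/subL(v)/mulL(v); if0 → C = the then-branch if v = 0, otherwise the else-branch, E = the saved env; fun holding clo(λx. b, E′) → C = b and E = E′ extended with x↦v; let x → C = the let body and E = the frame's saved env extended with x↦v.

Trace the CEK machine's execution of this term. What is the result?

Answer: 4

Execution trace:
[0] [C=((λq. ((λu. 4) 4)) 4) | E=∅ | K=∅]
[1] [C=(λq. ((λu. 4) 4)) | E=∅ | K=[arg]]
[2] [C=4 | E=∅ | K=[fun]]
[3] [C=((λu. 4) 4) | E={q↦4} | K=∅]
[4] [C=(λu. 4) | E={q↦4} | K=[arg]]
[5] [C=4 | E={q↦4} | K=[fun]]
[6] [C=4 | E={u↦4, q↦4} | K=∅]
→ final value 4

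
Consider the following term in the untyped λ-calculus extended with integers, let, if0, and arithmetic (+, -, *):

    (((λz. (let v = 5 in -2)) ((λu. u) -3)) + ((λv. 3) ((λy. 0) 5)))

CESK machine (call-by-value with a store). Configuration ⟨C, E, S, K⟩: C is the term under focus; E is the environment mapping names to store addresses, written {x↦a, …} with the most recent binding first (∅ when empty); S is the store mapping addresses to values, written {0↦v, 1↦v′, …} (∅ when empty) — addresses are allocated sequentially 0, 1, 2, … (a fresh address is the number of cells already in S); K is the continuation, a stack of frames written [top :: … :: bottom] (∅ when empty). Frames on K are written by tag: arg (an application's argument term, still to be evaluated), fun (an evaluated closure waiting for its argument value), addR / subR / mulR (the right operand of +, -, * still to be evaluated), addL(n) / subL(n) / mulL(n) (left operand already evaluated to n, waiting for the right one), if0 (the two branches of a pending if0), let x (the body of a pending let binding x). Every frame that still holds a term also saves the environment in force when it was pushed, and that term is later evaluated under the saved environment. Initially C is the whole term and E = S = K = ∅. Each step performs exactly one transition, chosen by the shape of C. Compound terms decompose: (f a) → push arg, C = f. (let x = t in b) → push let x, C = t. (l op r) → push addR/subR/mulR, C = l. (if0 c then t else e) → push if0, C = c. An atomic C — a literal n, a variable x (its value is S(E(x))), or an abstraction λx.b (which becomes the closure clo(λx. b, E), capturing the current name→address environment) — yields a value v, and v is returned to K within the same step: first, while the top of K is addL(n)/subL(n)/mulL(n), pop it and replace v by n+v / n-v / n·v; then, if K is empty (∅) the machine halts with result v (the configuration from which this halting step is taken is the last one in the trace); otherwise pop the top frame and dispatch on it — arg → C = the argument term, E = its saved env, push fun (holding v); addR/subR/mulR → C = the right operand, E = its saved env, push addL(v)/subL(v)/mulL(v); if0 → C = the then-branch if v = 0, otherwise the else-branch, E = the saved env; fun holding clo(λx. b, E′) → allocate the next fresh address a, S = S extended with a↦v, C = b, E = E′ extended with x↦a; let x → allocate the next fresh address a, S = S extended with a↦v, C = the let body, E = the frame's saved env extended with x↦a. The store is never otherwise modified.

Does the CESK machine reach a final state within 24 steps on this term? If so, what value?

Answer: 1

Execution trace:
[0] ⟨C=(((λz. (let v = 5 in -2)) ((λu. u) -3)) + ((λv. 3) ((λy. 0) 5))); E=∅; S=∅; K=∅⟩
[1] ⟨C=((λz. (let v = 5 in -2)) ((λu. u) -3)); E=∅; S=∅; K=[addR]⟩
[2] ⟨C=(λz. (let v = 5 in -2)); E=∅; S=∅; K=[arg :: addR]⟩
[3] ⟨C=((λu. u) -3); E=∅; S=∅; K=[fun :: addR]⟩
[4] ⟨C=(λu. u); E=∅; S=∅; K=[arg :: fun :: addR]⟩
[5] ⟨C=-3; E=∅; S=∅; K=[fun :: fun :: addR]⟩
[6] ⟨C=u; E={u↦0}; S={0↦-3}; K=[fun :: addR]⟩
[7] ⟨C=(let v = 5 in -2); E={z↦1}; S={0↦-3, 1↦-3}; K=[addR]⟩
[8] ⟨C=5; E={z↦1}; S={0↦-3, 1↦-3}; K=[let v :: addR]⟩
[9] ⟨C=-2; E={v↦2, z↦1}; S={0↦-3, 1↦-3, 2↦5}; K=[addR]⟩
[10] ⟨C=((λv. 3) ((λy. 0) 5)); E=∅; S={0↦-3, 1↦-3, 2↦5}; K=[addL(-2)]⟩
[11] ⟨C=(λv. 3); E=∅; S={0↦-3, 1↦-3, 2↦5}; K=[arg :: addL(-2)]⟩
[12] ⟨C=((λy. 0) 5); E=∅; S={0↦-3, 1↦-3, 2↦5}; K=[fun :: addL(-2)]⟩
[13] ⟨C=(λy. 0); E=∅; S={0↦-3, 1↦-3, 2↦5}; K=[arg :: fun :: addL(-2)]⟩
[14] ⟨C=5; E=∅; S={0↦-3, 1↦-3, 2↦5}; K=[fun :: fun :: addL(-2)]⟩
[15] ⟨C=0; E={y↦3}; S={0↦-3, 1↦-3, 2↦5, 3↦5}; K=[fun :: addL(-2)]⟩
[16] ⟨C=3; E={v↦4}; S={0↦-3, 1↦-3, 2↦5, 3↦5, 4↦0}; K=[addL(-2)]⟩
→ final value 1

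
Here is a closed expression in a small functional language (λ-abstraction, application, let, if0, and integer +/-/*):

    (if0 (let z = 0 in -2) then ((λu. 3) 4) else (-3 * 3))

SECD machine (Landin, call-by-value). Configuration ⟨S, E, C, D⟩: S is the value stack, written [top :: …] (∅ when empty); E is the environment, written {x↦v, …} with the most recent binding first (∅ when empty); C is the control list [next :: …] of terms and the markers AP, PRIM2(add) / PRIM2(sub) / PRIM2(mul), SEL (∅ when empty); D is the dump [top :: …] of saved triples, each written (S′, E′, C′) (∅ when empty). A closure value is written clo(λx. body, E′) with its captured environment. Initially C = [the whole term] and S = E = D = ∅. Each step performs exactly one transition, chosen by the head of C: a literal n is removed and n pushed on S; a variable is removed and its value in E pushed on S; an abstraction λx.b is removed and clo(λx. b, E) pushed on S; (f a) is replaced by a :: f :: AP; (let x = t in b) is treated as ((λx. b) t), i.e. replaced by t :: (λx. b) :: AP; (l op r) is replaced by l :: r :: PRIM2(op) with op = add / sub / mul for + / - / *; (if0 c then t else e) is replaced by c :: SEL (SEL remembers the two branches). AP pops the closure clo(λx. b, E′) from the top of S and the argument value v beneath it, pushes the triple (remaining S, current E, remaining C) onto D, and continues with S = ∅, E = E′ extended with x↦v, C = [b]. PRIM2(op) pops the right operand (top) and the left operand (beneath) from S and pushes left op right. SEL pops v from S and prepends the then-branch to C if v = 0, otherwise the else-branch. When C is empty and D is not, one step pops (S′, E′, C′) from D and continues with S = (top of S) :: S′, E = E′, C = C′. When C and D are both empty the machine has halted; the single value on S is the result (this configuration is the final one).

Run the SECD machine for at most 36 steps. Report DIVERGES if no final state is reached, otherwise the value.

Answer: -9

Machine steps:
t=0: [S=∅ | E=∅ | C=[(if0 (let z = 0 in -2) then ((λu. 3) 4) else (-3 * 3))] | D=∅]
t=1: [S=∅ | E=∅ | C=[(let z = 0 in -2) :: SEL] | D=∅]
t=2: [S=∅ | E=∅ | C=[0 :: (λz. -2) :: AP :: SEL] | D=∅]
t=3: [S=[0] | E=∅ | C=[(λz. -2) :: AP :: SEL] | D=∅]
t=4: [S=[clo(λz. -2, ∅) :: 0] | E=∅ | C=[AP :: SEL] | D=∅]
t=5: [S=∅ | E={z↦0} | C=[-2] | D=[(∅, ∅, [SEL])]]
t=6: [S=[-2] | E={z↦0} | C=∅ | D=[(∅, ∅, [SEL])]]
t=7: [S=[-2] | E=∅ | C=[SEL] | D=∅]
t=8: [S=∅ | E=∅ | C=[(-3 * 3)] | D=∅]
t=9: [S=∅ | E=∅ | C=[-3 :: 3 :: PRIM2(mul)] | D=∅]
t=10: [S=[-3] | E=∅ | C=[3 :: PRIM2(mul)] | D=∅]
t=11: [S=[3 :: -3] | E=∅ | C=[PRIM2(mul)] | D=∅]
t=12: [S=[-9] | E=∅ | C=∅ | D=∅]
→ final value -9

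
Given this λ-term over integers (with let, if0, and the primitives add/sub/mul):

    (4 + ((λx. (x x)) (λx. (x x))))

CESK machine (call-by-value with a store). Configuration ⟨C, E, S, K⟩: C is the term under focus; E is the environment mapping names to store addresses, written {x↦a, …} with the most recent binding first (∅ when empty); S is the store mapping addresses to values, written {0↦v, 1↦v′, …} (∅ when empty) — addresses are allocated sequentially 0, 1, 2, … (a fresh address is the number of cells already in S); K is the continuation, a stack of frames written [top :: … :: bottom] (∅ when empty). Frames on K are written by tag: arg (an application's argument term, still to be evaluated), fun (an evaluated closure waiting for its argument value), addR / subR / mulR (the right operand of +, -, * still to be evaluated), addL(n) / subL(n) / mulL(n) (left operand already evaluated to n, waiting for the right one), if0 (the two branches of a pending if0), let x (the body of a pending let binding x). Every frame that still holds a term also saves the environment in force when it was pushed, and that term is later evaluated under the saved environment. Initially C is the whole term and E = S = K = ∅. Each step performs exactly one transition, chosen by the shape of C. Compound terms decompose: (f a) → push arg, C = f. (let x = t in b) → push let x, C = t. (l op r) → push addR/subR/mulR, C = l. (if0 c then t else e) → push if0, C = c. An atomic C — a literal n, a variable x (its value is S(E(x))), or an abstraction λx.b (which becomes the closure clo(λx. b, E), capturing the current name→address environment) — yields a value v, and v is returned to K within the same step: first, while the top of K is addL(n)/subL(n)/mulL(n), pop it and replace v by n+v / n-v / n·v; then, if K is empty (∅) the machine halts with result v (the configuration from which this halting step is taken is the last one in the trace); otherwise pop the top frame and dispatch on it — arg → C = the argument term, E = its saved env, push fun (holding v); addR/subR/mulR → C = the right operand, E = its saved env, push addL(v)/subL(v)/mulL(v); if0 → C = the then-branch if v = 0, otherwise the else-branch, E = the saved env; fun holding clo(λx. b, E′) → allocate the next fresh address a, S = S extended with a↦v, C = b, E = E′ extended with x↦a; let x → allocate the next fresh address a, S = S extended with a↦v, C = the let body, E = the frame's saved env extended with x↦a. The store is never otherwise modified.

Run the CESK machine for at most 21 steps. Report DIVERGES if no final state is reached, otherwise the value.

[0] [C=(4 + ((λx. (x x)) (λx. (x x)))) | E=∅ | S=∅ | K=∅]
[1] [C=4 | E=∅ | S=∅ | K=[addR]]
[2] [C=((λx. (x x)) (λx. (x x))) | E=∅ | S=∅ | K=[addL(4)]]
[3] [C=(λx. (x x)) | E=∅ | S=∅ | K=[arg :: addL(4)]]
[4] [C=(λx. (x x)) | E=∅ | S=∅ | K=[fun :: addL(4)]]
[5] [C=(x x) | E={x↦0} | S={0↦clo(λx. (x x), ∅)} | K=[addL(4)]]
[6] [C=x | E={x↦0} | S={0↦clo(λx. (x x), ∅)} | K=[arg :: addL(4)]]
[7] [C=x | E={x↦0} | S={0↦clo(λx. (x x), ∅)} | K=[fun :: addL(4)]]
[8] [C=(x x) | E={x↦1} | S={0↦clo(λx. (x x), ∅), 1↦clo(λx. (x x), ∅)} | K=[addL(4)]]
[9] [C=x | E={x↦1} | S={0↦clo(λx. (x x), ∅), 1↦clo(λx. (x x), ∅)} | K=[arg :: addL(4)]]
[10] [C=x | E={x↦1} | S={0↦clo(λx. (x x), ∅), 1↦clo(λx. (x x), ∅)} | K=[fun :: addL(4)]]
[11] [C=(x x) | E={x↦2} | S={0↦clo(λx. (x x), ∅), 1↦clo(λx. (x x), ∅), 2↦clo(λx. (x x), ∅)} | K=[addL(4)]]
[12] [C=x | E={x↦2} | S={0↦clo(λx. (x x), ∅), 1↦clo(λx. (x x), ∅), 2↦clo(λx. (x x), ∅)} | K=[arg :: addL(4)]]
[13] [C=x | E={x↦2} | S={0↦clo(λx. (x x), ∅), 1↦clo(λx. (x x), ∅), 2↦clo(λx. (x x), ∅)} | K=[fun :: addL(4)]]
[14] [C=(x x) | E={x↦3} | S={0↦clo(λx. (x x), ∅), 1↦clo(λx. (x x), ∅), 2↦clo(λx. (x x), ∅), 3↦clo(λx. (x x), ∅)} | K=[addL(4)]]
[15] [C=x | E={x↦3} | S={0↦clo(λx. (x x), ∅), 1↦clo(λx. (x x), ∅), 2↦clo(λx. (x x), ∅), 3↦clo(λx. (x x), ∅)} | K=[arg :: addL(4)]]
[16] [C=x | E={x↦3} | S={0↦clo(λx. (x x), ∅), 1↦clo(λx. (x x), ∅), 2↦clo(λx. (x x), ∅), 3↦clo(λx. (x x), ∅)} | K=[fun :: addL(4)]]
[17] [C=(x x) | E={x↦4} | S={0↦clo(λx. (x x), ∅), 1↦clo(λx. (x x), ∅), 2↦clo(λx. (x x), ∅), 3↦clo(λx. (x x), ∅), 4↦clo(λx. (x x), ∅)} | K=[addL(4)]]
[18] [C=x | E={x↦4} | S={0↦clo(λx. (x x), ∅), 1↦clo(λx. (x x), ∅), 2↦clo(λx. (x x), ∅), 3↦clo(λx. (x x), ∅), 4↦clo(λx. (x x), ∅)} | K=[arg :: addL(4)]]
[19] [C=x | E={x↦4} | S={0↦clo(λx. (x x), ∅), 1↦clo(λx. (x x), ∅), 2↦clo(λx. (x x), ∅), 3↦clo(λx. (x x), ∅), 4↦clo(λx. (x x), ∅)} | K=[fun :: addL(4)]]
[20] [C=(x x) | E={x↦5} | S={0↦clo(λx. (x x), ∅), 1↦clo(λx. (x x), ∅), 2↦clo(λx. (x x), ∅), 3↦clo(λx. (x x), ∅), 4↦clo(λx. (x x), ∅), 5↦clo(λx. (x x), ∅)} | K=[addL(4)]]
[21] [C=x | E={x↦5} | S={0↦clo(λx. (x x), ∅), 1↦clo(λx. (x x), ∅), 2↦clo(λx. (x x), ∅), 3↦clo(λx. (x x), ∅), 4↦clo(λx. (x x), ∅), 5↦clo(λx. (x x), ∅)} | K=[arg :: addL(4)]]
→ 21 transitions taken and the configuration is still not final: no result within 21 steps

Answer: DIVERGES (no final state within 21 steps)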